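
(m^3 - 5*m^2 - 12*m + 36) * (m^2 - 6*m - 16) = m^5 - 11*m^4 + 2*m^3 + 188*m^2 - 24*m - 576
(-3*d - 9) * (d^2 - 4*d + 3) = -3*d^3 + 3*d^2 + 27*d - 27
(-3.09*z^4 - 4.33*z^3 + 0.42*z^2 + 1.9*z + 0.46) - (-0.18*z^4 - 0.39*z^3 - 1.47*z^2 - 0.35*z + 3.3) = -2.91*z^4 - 3.94*z^3 + 1.89*z^2 + 2.25*z - 2.84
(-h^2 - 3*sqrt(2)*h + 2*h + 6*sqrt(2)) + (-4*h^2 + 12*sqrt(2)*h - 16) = -5*h^2 + 2*h + 9*sqrt(2)*h - 16 + 6*sqrt(2)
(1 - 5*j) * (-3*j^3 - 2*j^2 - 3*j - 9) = 15*j^4 + 7*j^3 + 13*j^2 + 42*j - 9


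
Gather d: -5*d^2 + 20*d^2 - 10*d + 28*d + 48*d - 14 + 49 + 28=15*d^2 + 66*d + 63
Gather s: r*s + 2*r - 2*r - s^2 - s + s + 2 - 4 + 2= r*s - s^2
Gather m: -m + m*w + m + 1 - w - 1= m*w - w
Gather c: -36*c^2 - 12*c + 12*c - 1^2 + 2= 1 - 36*c^2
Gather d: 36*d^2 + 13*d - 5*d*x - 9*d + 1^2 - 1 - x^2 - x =36*d^2 + d*(4 - 5*x) - x^2 - x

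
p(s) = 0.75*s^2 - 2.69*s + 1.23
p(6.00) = 12.09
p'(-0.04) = -2.75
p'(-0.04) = -2.75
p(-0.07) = 1.42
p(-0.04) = 1.34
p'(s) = 1.5*s - 2.69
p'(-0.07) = -2.80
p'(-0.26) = -3.08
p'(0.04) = -2.63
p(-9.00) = 86.19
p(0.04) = 1.12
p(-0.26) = 1.98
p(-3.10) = 16.78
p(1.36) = -1.04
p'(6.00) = 6.31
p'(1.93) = 0.20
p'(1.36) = -0.65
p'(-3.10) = -7.34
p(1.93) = -1.17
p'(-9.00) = -16.19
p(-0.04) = 1.34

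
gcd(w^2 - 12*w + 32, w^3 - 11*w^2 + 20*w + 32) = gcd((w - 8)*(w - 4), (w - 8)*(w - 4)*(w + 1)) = w^2 - 12*w + 32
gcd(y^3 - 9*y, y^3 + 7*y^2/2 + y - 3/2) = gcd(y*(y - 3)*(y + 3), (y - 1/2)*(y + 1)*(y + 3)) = y + 3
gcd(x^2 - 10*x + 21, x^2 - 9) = x - 3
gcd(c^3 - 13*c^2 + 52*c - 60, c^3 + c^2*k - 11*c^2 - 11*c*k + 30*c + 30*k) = c^2 - 11*c + 30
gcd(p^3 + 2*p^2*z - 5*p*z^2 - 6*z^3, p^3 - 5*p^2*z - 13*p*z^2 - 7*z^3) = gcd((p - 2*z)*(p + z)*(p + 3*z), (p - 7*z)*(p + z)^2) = p + z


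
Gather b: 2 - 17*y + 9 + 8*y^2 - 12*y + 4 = 8*y^2 - 29*y + 15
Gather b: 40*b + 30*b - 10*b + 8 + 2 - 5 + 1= 60*b + 6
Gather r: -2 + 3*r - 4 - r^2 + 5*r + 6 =-r^2 + 8*r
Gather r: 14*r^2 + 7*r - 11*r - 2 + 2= 14*r^2 - 4*r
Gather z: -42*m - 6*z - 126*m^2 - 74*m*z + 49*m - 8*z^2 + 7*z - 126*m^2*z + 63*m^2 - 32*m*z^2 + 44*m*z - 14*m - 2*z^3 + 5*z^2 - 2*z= -63*m^2 - 7*m - 2*z^3 + z^2*(-32*m - 3) + z*(-126*m^2 - 30*m - 1)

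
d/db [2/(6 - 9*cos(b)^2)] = -8*sin(2*b)/(3*cos(2*b) - 1)^2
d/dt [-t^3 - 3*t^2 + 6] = 3*t*(-t - 2)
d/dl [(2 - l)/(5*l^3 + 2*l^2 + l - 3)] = (-5*l^3 - 2*l^2 - l + (l - 2)*(15*l^2 + 4*l + 1) + 3)/(5*l^3 + 2*l^2 + l - 3)^2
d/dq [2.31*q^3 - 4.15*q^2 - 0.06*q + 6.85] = 6.93*q^2 - 8.3*q - 0.06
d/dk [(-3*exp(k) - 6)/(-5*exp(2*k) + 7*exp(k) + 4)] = 15*(-exp(2*k) - 4*exp(k) + 2)*exp(k)/(25*exp(4*k) - 70*exp(3*k) + 9*exp(2*k) + 56*exp(k) + 16)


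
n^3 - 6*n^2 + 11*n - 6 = (n - 3)*(n - 2)*(n - 1)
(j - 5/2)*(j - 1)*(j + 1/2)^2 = j^4 - 5*j^3/2 - 3*j^2/4 + 13*j/8 + 5/8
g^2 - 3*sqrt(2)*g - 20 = (g - 5*sqrt(2))*(g + 2*sqrt(2))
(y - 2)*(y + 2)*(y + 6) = y^3 + 6*y^2 - 4*y - 24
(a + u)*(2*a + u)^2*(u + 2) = 4*a^3*u + 8*a^3 + 8*a^2*u^2 + 16*a^2*u + 5*a*u^3 + 10*a*u^2 + u^4 + 2*u^3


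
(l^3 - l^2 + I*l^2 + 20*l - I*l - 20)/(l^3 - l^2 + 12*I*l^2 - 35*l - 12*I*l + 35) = (l - 4*I)/(l + 7*I)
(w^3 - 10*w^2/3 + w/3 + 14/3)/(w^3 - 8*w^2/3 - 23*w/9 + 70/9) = 3*(w + 1)/(3*w + 5)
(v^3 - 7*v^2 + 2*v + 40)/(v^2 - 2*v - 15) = (v^2 - 2*v - 8)/(v + 3)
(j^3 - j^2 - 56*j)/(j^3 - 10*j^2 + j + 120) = j*(j + 7)/(j^2 - 2*j - 15)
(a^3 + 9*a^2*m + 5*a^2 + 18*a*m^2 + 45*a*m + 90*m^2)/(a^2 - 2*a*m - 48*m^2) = (a^2 + 3*a*m + 5*a + 15*m)/(a - 8*m)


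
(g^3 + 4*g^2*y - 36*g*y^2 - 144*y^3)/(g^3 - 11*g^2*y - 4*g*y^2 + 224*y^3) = (g^2 - 36*y^2)/(g^2 - 15*g*y + 56*y^2)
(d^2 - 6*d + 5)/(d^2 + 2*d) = (d^2 - 6*d + 5)/(d*(d + 2))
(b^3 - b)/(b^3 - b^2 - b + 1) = b/(b - 1)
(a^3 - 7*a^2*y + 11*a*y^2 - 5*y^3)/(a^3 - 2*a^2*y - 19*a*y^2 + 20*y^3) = (a - y)/(a + 4*y)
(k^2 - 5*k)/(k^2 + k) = (k - 5)/(k + 1)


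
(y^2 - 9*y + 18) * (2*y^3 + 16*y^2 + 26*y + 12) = 2*y^5 - 2*y^4 - 82*y^3 + 66*y^2 + 360*y + 216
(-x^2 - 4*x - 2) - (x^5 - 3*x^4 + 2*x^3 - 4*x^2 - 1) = -x^5 + 3*x^4 - 2*x^3 + 3*x^2 - 4*x - 1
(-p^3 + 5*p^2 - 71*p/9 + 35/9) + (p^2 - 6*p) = -p^3 + 6*p^2 - 125*p/9 + 35/9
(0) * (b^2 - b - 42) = 0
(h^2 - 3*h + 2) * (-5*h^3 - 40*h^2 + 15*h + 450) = -5*h^5 - 25*h^4 + 125*h^3 + 325*h^2 - 1320*h + 900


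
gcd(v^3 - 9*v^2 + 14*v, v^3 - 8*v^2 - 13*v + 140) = v - 7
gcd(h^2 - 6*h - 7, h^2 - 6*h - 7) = h^2 - 6*h - 7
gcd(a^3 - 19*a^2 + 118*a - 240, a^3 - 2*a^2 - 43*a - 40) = a - 8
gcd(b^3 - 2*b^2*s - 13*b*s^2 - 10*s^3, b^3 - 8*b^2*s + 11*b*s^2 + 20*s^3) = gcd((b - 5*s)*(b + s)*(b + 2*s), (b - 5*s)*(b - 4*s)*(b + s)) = -b^2 + 4*b*s + 5*s^2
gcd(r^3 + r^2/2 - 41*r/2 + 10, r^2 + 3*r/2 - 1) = r - 1/2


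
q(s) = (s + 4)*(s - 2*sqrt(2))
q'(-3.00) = -4.83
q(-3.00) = -5.83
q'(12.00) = 25.17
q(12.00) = 146.75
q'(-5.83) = -10.49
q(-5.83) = 15.84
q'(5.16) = 11.49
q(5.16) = 21.36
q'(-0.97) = -0.77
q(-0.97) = -11.51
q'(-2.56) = -3.95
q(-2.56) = -7.76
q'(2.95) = 7.07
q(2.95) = 0.84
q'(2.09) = 5.35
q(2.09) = -4.50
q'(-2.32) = -3.47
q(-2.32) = -8.65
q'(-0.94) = -0.71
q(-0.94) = -11.53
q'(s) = 2*s - 2*sqrt(2) + 4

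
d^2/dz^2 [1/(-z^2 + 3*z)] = 2*(z*(z - 3) - (2*z - 3)^2)/(z^3*(z - 3)^3)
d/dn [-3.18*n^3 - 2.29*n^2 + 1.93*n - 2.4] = -9.54*n^2 - 4.58*n + 1.93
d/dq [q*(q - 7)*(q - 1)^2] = 4*q^3 - 27*q^2 + 30*q - 7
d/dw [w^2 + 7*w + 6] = 2*w + 7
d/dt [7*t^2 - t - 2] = 14*t - 1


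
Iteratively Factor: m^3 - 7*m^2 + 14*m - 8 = (m - 1)*(m^2 - 6*m + 8) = (m - 4)*(m - 1)*(m - 2)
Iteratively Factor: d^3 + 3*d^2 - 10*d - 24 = (d + 4)*(d^2 - d - 6) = (d + 2)*(d + 4)*(d - 3)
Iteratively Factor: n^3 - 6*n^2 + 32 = (n - 4)*(n^2 - 2*n - 8) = (n - 4)*(n + 2)*(n - 4)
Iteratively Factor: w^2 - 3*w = (w - 3)*(w)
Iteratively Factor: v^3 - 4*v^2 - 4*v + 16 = (v - 4)*(v^2 - 4) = (v - 4)*(v + 2)*(v - 2)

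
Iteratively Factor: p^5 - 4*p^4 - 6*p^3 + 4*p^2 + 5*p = (p - 1)*(p^4 - 3*p^3 - 9*p^2 - 5*p) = (p - 1)*(p + 1)*(p^3 - 4*p^2 - 5*p) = p*(p - 1)*(p + 1)*(p^2 - 4*p - 5) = p*(p - 5)*(p - 1)*(p + 1)*(p + 1)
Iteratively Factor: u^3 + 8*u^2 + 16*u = (u + 4)*(u^2 + 4*u) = (u + 4)^2*(u)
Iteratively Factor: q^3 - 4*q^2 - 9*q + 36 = (q - 4)*(q^2 - 9) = (q - 4)*(q - 3)*(q + 3)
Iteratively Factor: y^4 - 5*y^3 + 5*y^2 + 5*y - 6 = (y - 3)*(y^3 - 2*y^2 - y + 2) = (y - 3)*(y - 2)*(y^2 - 1) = (y - 3)*(y - 2)*(y - 1)*(y + 1)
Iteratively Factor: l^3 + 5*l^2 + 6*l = (l + 3)*(l^2 + 2*l) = (l + 2)*(l + 3)*(l)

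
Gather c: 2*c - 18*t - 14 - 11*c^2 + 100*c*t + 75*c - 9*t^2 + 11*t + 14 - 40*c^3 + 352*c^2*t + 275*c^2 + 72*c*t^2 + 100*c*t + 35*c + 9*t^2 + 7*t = -40*c^3 + c^2*(352*t + 264) + c*(72*t^2 + 200*t + 112)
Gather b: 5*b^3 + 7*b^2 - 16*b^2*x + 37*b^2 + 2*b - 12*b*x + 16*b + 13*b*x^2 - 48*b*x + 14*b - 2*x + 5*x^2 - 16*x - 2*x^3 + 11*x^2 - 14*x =5*b^3 + b^2*(44 - 16*x) + b*(13*x^2 - 60*x + 32) - 2*x^3 + 16*x^2 - 32*x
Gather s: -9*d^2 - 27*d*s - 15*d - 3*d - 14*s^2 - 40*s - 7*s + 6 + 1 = -9*d^2 - 18*d - 14*s^2 + s*(-27*d - 47) + 7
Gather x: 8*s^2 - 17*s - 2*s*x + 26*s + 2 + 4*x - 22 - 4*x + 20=8*s^2 - 2*s*x + 9*s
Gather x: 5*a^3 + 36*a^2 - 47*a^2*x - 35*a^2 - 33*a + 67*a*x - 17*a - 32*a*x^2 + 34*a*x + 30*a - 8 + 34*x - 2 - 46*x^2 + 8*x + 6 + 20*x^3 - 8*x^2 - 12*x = 5*a^3 + a^2 - 20*a + 20*x^3 + x^2*(-32*a - 54) + x*(-47*a^2 + 101*a + 30) - 4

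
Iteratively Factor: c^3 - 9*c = (c - 3)*(c^2 + 3*c) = (c - 3)*(c + 3)*(c)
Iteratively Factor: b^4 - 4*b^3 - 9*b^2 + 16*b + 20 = (b - 5)*(b^3 + b^2 - 4*b - 4) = (b - 5)*(b + 1)*(b^2 - 4) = (b - 5)*(b + 1)*(b + 2)*(b - 2)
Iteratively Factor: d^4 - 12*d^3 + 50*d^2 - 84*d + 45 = (d - 5)*(d^3 - 7*d^2 + 15*d - 9) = (d - 5)*(d - 3)*(d^2 - 4*d + 3) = (d - 5)*(d - 3)^2*(d - 1)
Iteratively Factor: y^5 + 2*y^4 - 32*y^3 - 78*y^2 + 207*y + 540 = (y + 4)*(y^4 - 2*y^3 - 24*y^2 + 18*y + 135) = (y + 3)*(y + 4)*(y^3 - 5*y^2 - 9*y + 45) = (y + 3)^2*(y + 4)*(y^2 - 8*y + 15) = (y - 3)*(y + 3)^2*(y + 4)*(y - 5)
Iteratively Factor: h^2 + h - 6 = (h - 2)*(h + 3)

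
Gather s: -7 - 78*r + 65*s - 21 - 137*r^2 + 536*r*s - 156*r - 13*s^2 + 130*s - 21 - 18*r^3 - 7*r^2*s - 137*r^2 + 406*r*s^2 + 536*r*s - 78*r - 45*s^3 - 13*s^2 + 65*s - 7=-18*r^3 - 274*r^2 - 312*r - 45*s^3 + s^2*(406*r - 26) + s*(-7*r^2 + 1072*r + 260) - 56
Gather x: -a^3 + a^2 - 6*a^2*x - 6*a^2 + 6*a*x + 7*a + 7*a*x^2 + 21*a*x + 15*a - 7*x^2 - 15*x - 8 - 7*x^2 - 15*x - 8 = -a^3 - 5*a^2 + 22*a + x^2*(7*a - 14) + x*(-6*a^2 + 27*a - 30) - 16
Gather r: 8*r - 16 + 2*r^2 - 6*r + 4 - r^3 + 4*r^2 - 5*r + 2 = -r^3 + 6*r^2 - 3*r - 10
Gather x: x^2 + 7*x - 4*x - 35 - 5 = x^2 + 3*x - 40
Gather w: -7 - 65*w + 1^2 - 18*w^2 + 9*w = -18*w^2 - 56*w - 6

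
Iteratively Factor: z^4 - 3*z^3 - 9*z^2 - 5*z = (z + 1)*(z^3 - 4*z^2 - 5*z) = (z - 5)*(z + 1)*(z^2 + z) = (z - 5)*(z + 1)^2*(z)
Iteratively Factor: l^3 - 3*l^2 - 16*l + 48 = (l + 4)*(l^2 - 7*l + 12) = (l - 3)*(l + 4)*(l - 4)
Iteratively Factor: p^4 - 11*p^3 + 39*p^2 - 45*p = (p - 5)*(p^3 - 6*p^2 + 9*p) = (p - 5)*(p - 3)*(p^2 - 3*p) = (p - 5)*(p - 3)^2*(p)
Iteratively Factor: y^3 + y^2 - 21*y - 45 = (y - 5)*(y^2 + 6*y + 9) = (y - 5)*(y + 3)*(y + 3)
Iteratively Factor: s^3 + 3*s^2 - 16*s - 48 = (s + 4)*(s^2 - s - 12) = (s - 4)*(s + 4)*(s + 3)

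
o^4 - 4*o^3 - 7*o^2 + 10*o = o*(o - 5)*(o - 1)*(o + 2)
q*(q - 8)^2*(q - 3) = q^4 - 19*q^3 + 112*q^2 - 192*q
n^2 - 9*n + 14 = (n - 7)*(n - 2)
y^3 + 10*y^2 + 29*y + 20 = (y + 1)*(y + 4)*(y + 5)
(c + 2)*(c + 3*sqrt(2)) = c^2 + 2*c + 3*sqrt(2)*c + 6*sqrt(2)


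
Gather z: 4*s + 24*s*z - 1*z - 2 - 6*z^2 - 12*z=4*s - 6*z^2 + z*(24*s - 13) - 2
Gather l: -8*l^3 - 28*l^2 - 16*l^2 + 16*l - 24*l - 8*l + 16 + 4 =-8*l^3 - 44*l^2 - 16*l + 20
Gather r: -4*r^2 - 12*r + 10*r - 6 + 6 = -4*r^2 - 2*r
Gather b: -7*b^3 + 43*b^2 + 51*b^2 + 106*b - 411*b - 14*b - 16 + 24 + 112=-7*b^3 + 94*b^2 - 319*b + 120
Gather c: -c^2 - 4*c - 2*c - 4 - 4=-c^2 - 6*c - 8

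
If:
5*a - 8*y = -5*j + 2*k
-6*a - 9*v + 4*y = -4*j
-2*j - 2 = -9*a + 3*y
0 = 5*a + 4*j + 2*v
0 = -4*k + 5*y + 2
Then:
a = 444/2563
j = -301/2563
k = 193/466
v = -508/2563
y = -16/233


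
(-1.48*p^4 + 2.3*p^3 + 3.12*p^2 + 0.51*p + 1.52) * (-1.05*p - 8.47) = 1.554*p^5 + 10.1206*p^4 - 22.757*p^3 - 26.9619*p^2 - 5.9157*p - 12.8744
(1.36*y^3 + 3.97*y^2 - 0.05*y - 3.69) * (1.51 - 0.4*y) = -0.544*y^4 + 0.4656*y^3 + 6.0147*y^2 + 1.4005*y - 5.5719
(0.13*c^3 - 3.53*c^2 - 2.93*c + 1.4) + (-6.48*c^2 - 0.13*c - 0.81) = 0.13*c^3 - 10.01*c^2 - 3.06*c + 0.59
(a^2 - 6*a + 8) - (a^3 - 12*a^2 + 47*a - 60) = -a^3 + 13*a^2 - 53*a + 68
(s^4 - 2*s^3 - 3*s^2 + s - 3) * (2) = 2*s^4 - 4*s^3 - 6*s^2 + 2*s - 6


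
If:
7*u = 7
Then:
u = 1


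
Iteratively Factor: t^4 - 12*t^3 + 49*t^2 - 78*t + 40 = (t - 2)*(t^3 - 10*t^2 + 29*t - 20) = (t - 2)*(t - 1)*(t^2 - 9*t + 20) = (t - 5)*(t - 2)*(t - 1)*(t - 4)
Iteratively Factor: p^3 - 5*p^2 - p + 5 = (p - 1)*(p^2 - 4*p - 5) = (p - 5)*(p - 1)*(p + 1)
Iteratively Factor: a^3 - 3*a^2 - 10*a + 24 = (a - 4)*(a^2 + a - 6) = (a - 4)*(a + 3)*(a - 2)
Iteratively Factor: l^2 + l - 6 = (l - 2)*(l + 3)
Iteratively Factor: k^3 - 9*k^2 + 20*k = (k - 5)*(k^2 - 4*k) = k*(k - 5)*(k - 4)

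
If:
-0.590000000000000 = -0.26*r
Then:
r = 2.27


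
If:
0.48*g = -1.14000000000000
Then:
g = -2.38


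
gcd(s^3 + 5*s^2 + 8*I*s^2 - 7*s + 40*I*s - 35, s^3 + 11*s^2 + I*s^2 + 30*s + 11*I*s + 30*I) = s^2 + s*(5 + I) + 5*I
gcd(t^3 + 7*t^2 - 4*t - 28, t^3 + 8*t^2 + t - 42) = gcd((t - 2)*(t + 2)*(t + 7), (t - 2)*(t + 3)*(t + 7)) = t^2 + 5*t - 14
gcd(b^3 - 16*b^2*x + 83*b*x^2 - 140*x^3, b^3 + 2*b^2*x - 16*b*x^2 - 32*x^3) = -b + 4*x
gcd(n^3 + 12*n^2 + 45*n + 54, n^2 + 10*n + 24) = n + 6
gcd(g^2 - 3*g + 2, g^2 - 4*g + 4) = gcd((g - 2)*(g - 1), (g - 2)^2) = g - 2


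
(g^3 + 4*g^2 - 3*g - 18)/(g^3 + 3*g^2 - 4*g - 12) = (g + 3)/(g + 2)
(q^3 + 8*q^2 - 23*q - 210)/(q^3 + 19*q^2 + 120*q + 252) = (q - 5)/(q + 6)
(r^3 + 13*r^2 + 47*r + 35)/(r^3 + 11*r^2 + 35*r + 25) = (r + 7)/(r + 5)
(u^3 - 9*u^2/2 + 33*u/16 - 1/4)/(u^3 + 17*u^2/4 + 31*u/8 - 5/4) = (4*u^2 - 17*u + 4)/(2*(2*u^2 + 9*u + 10))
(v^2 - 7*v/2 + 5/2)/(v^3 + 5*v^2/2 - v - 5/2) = (2*v - 5)/(2*v^2 + 7*v + 5)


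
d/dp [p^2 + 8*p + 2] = 2*p + 8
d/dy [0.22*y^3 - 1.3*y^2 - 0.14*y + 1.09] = 0.66*y^2 - 2.6*y - 0.14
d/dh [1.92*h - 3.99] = 1.92000000000000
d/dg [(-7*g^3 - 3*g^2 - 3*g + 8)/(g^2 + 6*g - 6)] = (-7*g^4 - 84*g^3 + 111*g^2 + 20*g - 30)/(g^4 + 12*g^3 + 24*g^2 - 72*g + 36)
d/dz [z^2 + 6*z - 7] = 2*z + 6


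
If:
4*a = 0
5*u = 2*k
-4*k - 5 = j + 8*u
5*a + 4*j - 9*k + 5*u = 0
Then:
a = 0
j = -175/179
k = -100/179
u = -40/179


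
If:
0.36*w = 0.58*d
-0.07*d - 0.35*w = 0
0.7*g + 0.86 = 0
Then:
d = 0.00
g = -1.23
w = 0.00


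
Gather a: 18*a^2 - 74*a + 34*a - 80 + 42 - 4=18*a^2 - 40*a - 42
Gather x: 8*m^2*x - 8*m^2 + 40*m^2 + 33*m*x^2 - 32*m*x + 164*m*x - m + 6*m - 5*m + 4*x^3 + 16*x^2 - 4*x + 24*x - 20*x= 32*m^2 + 4*x^3 + x^2*(33*m + 16) + x*(8*m^2 + 132*m)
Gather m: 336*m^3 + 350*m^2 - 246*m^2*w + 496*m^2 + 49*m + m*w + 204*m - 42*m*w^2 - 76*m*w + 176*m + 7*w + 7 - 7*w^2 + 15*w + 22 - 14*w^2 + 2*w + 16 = 336*m^3 + m^2*(846 - 246*w) + m*(-42*w^2 - 75*w + 429) - 21*w^2 + 24*w + 45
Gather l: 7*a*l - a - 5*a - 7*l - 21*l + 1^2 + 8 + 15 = -6*a + l*(7*a - 28) + 24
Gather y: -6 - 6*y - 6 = -6*y - 12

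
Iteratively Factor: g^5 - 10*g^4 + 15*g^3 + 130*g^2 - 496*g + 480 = (g - 2)*(g^4 - 8*g^3 - g^2 + 128*g - 240) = (g - 5)*(g - 2)*(g^3 - 3*g^2 - 16*g + 48) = (g - 5)*(g - 2)*(g + 4)*(g^2 - 7*g + 12) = (g - 5)*(g - 3)*(g - 2)*(g + 4)*(g - 4)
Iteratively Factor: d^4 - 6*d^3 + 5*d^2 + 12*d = (d + 1)*(d^3 - 7*d^2 + 12*d) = d*(d + 1)*(d^2 - 7*d + 12) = d*(d - 3)*(d + 1)*(d - 4)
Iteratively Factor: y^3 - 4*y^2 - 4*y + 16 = (y - 4)*(y^2 - 4) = (y - 4)*(y - 2)*(y + 2)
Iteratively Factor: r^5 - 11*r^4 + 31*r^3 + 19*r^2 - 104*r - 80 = (r + 1)*(r^4 - 12*r^3 + 43*r^2 - 24*r - 80) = (r - 5)*(r + 1)*(r^3 - 7*r^2 + 8*r + 16) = (r - 5)*(r - 4)*(r + 1)*(r^2 - 3*r - 4) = (r - 5)*(r - 4)^2*(r + 1)*(r + 1)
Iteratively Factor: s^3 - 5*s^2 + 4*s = (s)*(s^2 - 5*s + 4) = s*(s - 1)*(s - 4)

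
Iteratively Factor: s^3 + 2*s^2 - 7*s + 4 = (s - 1)*(s^2 + 3*s - 4) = (s - 1)^2*(s + 4)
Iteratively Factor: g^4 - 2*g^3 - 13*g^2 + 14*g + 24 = (g + 3)*(g^3 - 5*g^2 + 2*g + 8) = (g + 1)*(g + 3)*(g^2 - 6*g + 8) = (g - 2)*(g + 1)*(g + 3)*(g - 4)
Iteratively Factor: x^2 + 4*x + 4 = (x + 2)*(x + 2)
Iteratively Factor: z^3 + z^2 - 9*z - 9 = (z - 3)*(z^2 + 4*z + 3) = (z - 3)*(z + 1)*(z + 3)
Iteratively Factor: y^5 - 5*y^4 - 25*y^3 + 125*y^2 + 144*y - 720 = (y + 4)*(y^4 - 9*y^3 + 11*y^2 + 81*y - 180) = (y + 3)*(y + 4)*(y^3 - 12*y^2 + 47*y - 60) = (y - 5)*(y + 3)*(y + 4)*(y^2 - 7*y + 12) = (y - 5)*(y - 4)*(y + 3)*(y + 4)*(y - 3)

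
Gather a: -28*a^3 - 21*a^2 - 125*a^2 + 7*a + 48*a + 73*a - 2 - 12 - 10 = -28*a^3 - 146*a^2 + 128*a - 24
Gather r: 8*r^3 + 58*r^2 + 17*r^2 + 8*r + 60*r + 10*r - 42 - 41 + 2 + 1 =8*r^3 + 75*r^2 + 78*r - 80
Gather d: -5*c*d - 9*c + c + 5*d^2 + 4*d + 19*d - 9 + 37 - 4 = -8*c + 5*d^2 + d*(23 - 5*c) + 24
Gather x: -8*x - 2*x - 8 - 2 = -10*x - 10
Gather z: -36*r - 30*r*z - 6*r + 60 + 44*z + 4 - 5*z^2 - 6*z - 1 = -42*r - 5*z^2 + z*(38 - 30*r) + 63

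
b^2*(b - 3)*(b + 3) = b^4 - 9*b^2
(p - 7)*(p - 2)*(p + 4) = p^3 - 5*p^2 - 22*p + 56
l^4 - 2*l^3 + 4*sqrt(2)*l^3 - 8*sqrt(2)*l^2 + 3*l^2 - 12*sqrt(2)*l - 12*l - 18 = (l - 3)*(l + 1)*(l + sqrt(2))*(l + 3*sqrt(2))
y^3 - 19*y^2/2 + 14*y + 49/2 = (y - 7)*(y - 7/2)*(y + 1)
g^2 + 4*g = g*(g + 4)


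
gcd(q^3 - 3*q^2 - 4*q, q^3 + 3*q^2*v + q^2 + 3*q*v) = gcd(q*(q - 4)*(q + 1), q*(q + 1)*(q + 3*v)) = q^2 + q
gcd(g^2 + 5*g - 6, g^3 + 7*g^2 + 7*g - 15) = g - 1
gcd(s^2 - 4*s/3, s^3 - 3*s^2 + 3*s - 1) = 1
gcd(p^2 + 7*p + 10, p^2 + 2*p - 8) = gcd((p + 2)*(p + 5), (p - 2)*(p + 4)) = 1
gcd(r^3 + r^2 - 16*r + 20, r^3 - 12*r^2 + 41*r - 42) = r - 2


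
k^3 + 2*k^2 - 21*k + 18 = (k - 3)*(k - 1)*(k + 6)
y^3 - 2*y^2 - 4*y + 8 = (y - 2)^2*(y + 2)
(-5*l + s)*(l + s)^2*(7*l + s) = -35*l^4 - 68*l^3*s - 30*l^2*s^2 + 4*l*s^3 + s^4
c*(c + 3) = c^2 + 3*c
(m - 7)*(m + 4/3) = m^2 - 17*m/3 - 28/3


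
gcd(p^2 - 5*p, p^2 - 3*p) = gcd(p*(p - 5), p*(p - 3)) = p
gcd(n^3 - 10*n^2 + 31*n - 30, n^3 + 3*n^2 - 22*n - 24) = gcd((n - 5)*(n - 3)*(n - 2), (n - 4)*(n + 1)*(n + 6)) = 1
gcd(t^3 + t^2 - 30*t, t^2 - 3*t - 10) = t - 5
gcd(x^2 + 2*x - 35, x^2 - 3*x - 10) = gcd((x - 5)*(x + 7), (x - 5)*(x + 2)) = x - 5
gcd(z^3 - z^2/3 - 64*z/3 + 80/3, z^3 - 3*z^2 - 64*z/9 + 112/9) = z^2 - 16*z/3 + 16/3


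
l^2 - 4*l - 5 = (l - 5)*(l + 1)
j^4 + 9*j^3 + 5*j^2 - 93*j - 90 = (j - 3)*(j + 1)*(j + 5)*(j + 6)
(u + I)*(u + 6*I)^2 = u^3 + 13*I*u^2 - 48*u - 36*I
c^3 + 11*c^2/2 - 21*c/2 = c*(c - 3/2)*(c + 7)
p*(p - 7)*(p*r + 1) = p^3*r - 7*p^2*r + p^2 - 7*p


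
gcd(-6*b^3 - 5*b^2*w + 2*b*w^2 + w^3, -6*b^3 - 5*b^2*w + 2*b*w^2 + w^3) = -6*b^3 - 5*b^2*w + 2*b*w^2 + w^3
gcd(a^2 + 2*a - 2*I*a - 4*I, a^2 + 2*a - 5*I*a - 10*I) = a + 2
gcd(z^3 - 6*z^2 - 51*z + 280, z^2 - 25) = z - 5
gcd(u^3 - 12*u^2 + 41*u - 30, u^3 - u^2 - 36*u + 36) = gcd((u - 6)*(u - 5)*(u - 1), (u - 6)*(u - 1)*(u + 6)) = u^2 - 7*u + 6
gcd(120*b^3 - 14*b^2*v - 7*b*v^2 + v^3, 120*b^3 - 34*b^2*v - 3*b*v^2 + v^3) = -5*b + v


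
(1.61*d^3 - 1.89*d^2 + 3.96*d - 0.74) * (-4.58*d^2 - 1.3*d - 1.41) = -7.3738*d^5 + 6.5632*d^4 - 17.9499*d^3 + 0.9061*d^2 - 4.6216*d + 1.0434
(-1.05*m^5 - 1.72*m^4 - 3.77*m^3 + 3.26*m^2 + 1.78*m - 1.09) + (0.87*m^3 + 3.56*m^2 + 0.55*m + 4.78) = -1.05*m^5 - 1.72*m^4 - 2.9*m^3 + 6.82*m^2 + 2.33*m + 3.69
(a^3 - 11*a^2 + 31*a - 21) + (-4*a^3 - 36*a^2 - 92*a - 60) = -3*a^3 - 47*a^2 - 61*a - 81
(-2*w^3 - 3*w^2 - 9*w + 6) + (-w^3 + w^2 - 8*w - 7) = -3*w^3 - 2*w^2 - 17*w - 1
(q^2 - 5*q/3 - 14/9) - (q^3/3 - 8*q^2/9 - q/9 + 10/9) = -q^3/3 + 17*q^2/9 - 14*q/9 - 8/3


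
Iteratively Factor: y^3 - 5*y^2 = (y)*(y^2 - 5*y) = y^2*(y - 5)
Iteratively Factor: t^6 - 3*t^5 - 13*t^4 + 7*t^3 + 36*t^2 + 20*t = (t + 1)*(t^5 - 4*t^4 - 9*t^3 + 16*t^2 + 20*t) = t*(t + 1)*(t^4 - 4*t^3 - 9*t^2 + 16*t + 20) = t*(t + 1)^2*(t^3 - 5*t^2 - 4*t + 20) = t*(t + 1)^2*(t + 2)*(t^2 - 7*t + 10) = t*(t - 2)*(t + 1)^2*(t + 2)*(t - 5)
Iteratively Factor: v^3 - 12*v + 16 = (v - 2)*(v^2 + 2*v - 8) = (v - 2)^2*(v + 4)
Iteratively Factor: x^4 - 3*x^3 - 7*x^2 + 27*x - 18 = (x - 3)*(x^3 - 7*x + 6) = (x - 3)*(x - 2)*(x^2 + 2*x - 3) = (x - 3)*(x - 2)*(x - 1)*(x + 3)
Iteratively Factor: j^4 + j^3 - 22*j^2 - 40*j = (j + 2)*(j^3 - j^2 - 20*j) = j*(j + 2)*(j^2 - j - 20) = j*(j + 2)*(j + 4)*(j - 5)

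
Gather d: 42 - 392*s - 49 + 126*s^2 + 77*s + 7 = 126*s^2 - 315*s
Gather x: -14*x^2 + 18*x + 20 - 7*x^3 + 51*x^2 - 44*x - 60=-7*x^3 + 37*x^2 - 26*x - 40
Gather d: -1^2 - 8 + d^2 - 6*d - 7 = d^2 - 6*d - 16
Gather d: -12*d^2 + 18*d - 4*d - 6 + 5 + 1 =-12*d^2 + 14*d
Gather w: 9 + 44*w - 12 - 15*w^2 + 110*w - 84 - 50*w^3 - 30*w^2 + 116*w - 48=-50*w^3 - 45*w^2 + 270*w - 135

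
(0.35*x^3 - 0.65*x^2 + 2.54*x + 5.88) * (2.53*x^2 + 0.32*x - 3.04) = 0.8855*x^5 - 1.5325*x^4 + 5.1542*x^3 + 17.6652*x^2 - 5.84*x - 17.8752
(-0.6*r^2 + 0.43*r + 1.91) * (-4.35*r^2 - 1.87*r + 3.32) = 2.61*r^4 - 0.7485*r^3 - 11.1046*r^2 - 2.1441*r + 6.3412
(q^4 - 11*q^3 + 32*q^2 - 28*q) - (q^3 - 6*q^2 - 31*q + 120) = q^4 - 12*q^3 + 38*q^2 + 3*q - 120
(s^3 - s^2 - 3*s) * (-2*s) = -2*s^4 + 2*s^3 + 6*s^2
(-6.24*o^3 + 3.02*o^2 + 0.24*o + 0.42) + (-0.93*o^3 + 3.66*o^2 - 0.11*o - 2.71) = -7.17*o^3 + 6.68*o^2 + 0.13*o - 2.29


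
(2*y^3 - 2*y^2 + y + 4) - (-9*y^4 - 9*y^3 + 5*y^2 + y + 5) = 9*y^4 + 11*y^3 - 7*y^2 - 1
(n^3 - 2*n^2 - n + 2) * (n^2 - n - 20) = n^5 - 3*n^4 - 19*n^3 + 43*n^2 + 18*n - 40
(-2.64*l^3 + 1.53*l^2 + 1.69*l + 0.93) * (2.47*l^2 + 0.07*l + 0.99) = -6.5208*l^5 + 3.5943*l^4 + 1.6678*l^3 + 3.9301*l^2 + 1.7382*l + 0.9207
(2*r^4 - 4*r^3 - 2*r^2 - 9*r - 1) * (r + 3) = 2*r^5 + 2*r^4 - 14*r^3 - 15*r^2 - 28*r - 3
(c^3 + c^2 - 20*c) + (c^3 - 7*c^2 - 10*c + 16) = 2*c^3 - 6*c^2 - 30*c + 16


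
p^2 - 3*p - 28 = (p - 7)*(p + 4)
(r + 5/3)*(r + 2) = r^2 + 11*r/3 + 10/3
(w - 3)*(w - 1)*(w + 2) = w^3 - 2*w^2 - 5*w + 6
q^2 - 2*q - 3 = (q - 3)*(q + 1)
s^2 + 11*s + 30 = (s + 5)*(s + 6)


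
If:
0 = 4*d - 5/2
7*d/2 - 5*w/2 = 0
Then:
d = 5/8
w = 7/8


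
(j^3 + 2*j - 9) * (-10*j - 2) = -10*j^4 - 2*j^3 - 20*j^2 + 86*j + 18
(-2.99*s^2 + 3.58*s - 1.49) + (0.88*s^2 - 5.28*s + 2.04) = -2.11*s^2 - 1.7*s + 0.55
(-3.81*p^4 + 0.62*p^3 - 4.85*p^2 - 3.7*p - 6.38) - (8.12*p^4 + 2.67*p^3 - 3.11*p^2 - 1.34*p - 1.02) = -11.93*p^4 - 2.05*p^3 - 1.74*p^2 - 2.36*p - 5.36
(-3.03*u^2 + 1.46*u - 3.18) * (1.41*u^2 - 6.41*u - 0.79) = -4.2723*u^4 + 21.4809*u^3 - 11.4487*u^2 + 19.2304*u + 2.5122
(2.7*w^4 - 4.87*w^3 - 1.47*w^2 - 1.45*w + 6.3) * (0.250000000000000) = 0.675*w^4 - 1.2175*w^3 - 0.3675*w^2 - 0.3625*w + 1.575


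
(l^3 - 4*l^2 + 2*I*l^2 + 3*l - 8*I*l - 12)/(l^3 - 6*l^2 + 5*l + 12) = (l^2 + 2*I*l + 3)/(l^2 - 2*l - 3)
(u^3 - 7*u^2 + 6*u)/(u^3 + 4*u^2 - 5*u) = (u - 6)/(u + 5)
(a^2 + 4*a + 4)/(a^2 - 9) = (a^2 + 4*a + 4)/(a^2 - 9)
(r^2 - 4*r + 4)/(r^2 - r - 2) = (r - 2)/(r + 1)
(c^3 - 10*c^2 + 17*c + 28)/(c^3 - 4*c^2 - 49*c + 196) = (c + 1)/(c + 7)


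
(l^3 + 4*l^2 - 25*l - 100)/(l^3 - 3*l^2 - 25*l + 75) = (l + 4)/(l - 3)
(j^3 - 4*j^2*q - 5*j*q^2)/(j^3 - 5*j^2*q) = (j + q)/j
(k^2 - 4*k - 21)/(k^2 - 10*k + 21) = (k + 3)/(k - 3)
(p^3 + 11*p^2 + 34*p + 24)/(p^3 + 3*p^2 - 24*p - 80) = (p^2 + 7*p + 6)/(p^2 - p - 20)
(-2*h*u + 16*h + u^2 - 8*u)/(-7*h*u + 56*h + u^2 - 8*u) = (-2*h + u)/(-7*h + u)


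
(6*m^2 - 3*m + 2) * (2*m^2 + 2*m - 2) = 12*m^4 + 6*m^3 - 14*m^2 + 10*m - 4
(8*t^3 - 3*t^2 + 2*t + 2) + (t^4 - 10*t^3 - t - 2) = t^4 - 2*t^3 - 3*t^2 + t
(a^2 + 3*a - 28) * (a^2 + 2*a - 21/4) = a^4 + 5*a^3 - 109*a^2/4 - 287*a/4 + 147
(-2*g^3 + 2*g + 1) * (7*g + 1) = -14*g^4 - 2*g^3 + 14*g^2 + 9*g + 1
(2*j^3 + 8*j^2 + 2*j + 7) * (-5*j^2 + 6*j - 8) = -10*j^5 - 28*j^4 + 22*j^3 - 87*j^2 + 26*j - 56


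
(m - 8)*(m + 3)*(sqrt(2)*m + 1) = sqrt(2)*m^3 - 5*sqrt(2)*m^2 + m^2 - 24*sqrt(2)*m - 5*m - 24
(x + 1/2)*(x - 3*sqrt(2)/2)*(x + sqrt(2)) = x^3 - sqrt(2)*x^2/2 + x^2/2 - 3*x - sqrt(2)*x/4 - 3/2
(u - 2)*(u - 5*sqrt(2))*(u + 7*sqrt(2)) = u^3 - 2*u^2 + 2*sqrt(2)*u^2 - 70*u - 4*sqrt(2)*u + 140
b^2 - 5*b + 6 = (b - 3)*(b - 2)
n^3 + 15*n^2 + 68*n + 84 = (n + 2)*(n + 6)*(n + 7)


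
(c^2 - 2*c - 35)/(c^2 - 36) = (c^2 - 2*c - 35)/(c^2 - 36)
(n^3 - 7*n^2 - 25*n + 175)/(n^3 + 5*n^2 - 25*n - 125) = (n - 7)/(n + 5)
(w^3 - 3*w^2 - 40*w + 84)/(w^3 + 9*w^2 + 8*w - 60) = (w - 7)/(w + 5)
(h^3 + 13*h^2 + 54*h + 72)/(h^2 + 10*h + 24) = h + 3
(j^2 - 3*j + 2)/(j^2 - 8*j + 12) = (j - 1)/(j - 6)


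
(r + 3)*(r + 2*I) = r^2 + 3*r + 2*I*r + 6*I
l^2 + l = l*(l + 1)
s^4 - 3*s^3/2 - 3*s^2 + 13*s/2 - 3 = (s - 3/2)*(s - 1)^2*(s + 2)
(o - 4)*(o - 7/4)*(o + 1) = o^3 - 19*o^2/4 + 5*o/4 + 7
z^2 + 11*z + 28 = (z + 4)*(z + 7)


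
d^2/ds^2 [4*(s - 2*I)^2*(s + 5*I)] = 24*s + 8*I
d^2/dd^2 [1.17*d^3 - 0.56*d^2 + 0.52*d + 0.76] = 7.02*d - 1.12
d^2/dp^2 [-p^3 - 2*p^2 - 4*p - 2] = -6*p - 4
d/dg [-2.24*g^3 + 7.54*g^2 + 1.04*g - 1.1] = -6.72*g^2 + 15.08*g + 1.04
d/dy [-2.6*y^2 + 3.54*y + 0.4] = 3.54 - 5.2*y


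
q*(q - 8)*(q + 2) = q^3 - 6*q^2 - 16*q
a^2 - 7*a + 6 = (a - 6)*(a - 1)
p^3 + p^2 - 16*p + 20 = (p - 2)^2*(p + 5)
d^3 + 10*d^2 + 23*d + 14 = (d + 1)*(d + 2)*(d + 7)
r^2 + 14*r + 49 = (r + 7)^2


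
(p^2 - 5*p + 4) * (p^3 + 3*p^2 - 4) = p^5 - 2*p^4 - 11*p^3 + 8*p^2 + 20*p - 16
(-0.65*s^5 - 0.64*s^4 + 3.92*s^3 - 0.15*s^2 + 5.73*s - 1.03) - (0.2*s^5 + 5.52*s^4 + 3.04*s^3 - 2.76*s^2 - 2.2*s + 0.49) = -0.85*s^5 - 6.16*s^4 + 0.88*s^3 + 2.61*s^2 + 7.93*s - 1.52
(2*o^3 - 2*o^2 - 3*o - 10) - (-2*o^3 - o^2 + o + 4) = 4*o^3 - o^2 - 4*o - 14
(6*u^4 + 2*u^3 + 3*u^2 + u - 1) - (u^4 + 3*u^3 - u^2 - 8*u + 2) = 5*u^4 - u^3 + 4*u^2 + 9*u - 3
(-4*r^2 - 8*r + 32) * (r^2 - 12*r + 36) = -4*r^4 + 40*r^3 - 16*r^2 - 672*r + 1152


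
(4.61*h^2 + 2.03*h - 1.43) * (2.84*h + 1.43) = 13.0924*h^3 + 12.3575*h^2 - 1.1583*h - 2.0449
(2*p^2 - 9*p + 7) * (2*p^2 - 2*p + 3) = 4*p^4 - 22*p^3 + 38*p^2 - 41*p + 21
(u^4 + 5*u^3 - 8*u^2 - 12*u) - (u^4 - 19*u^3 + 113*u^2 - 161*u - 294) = 24*u^3 - 121*u^2 + 149*u + 294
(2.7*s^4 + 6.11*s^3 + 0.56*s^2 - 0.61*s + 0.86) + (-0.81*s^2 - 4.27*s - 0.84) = 2.7*s^4 + 6.11*s^3 - 0.25*s^2 - 4.88*s + 0.02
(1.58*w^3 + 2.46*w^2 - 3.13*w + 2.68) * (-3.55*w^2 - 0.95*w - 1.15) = -5.609*w^5 - 10.234*w^4 + 6.9575*w^3 - 9.3695*w^2 + 1.0535*w - 3.082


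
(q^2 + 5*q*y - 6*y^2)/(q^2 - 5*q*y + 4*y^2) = (-q - 6*y)/(-q + 4*y)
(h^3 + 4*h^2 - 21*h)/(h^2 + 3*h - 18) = h*(h + 7)/(h + 6)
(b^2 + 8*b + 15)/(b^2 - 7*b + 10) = (b^2 + 8*b + 15)/(b^2 - 7*b + 10)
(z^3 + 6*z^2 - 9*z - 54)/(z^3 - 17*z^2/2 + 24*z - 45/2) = 2*(z^2 + 9*z + 18)/(2*z^2 - 11*z + 15)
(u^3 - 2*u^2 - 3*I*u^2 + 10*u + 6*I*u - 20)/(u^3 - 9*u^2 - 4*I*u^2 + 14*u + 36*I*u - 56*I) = (u^2 - 3*I*u + 10)/(u^2 - u*(7 + 4*I) + 28*I)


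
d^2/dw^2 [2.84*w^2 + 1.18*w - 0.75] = 5.68000000000000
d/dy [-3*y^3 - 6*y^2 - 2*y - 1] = -9*y^2 - 12*y - 2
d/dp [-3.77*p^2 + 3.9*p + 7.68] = 3.9 - 7.54*p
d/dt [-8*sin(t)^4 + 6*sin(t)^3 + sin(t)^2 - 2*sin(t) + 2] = 2*(-16*sin(t)^3 + 9*sin(t)^2 + sin(t) - 1)*cos(t)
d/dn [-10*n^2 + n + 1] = 1 - 20*n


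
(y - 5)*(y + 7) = y^2 + 2*y - 35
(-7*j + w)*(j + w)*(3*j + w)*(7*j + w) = -147*j^4 - 196*j^3*w - 46*j^2*w^2 + 4*j*w^3 + w^4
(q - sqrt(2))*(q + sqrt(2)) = q^2 - 2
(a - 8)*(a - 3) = a^2 - 11*a + 24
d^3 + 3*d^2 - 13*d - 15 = (d - 3)*(d + 1)*(d + 5)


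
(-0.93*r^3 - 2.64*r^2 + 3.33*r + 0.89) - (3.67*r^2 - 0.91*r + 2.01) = -0.93*r^3 - 6.31*r^2 + 4.24*r - 1.12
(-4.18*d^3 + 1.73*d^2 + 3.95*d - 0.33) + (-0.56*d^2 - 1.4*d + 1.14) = -4.18*d^3 + 1.17*d^2 + 2.55*d + 0.81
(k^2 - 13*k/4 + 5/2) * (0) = 0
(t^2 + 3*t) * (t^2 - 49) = t^4 + 3*t^3 - 49*t^2 - 147*t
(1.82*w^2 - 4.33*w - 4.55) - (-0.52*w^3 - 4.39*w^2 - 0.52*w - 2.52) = 0.52*w^3 + 6.21*w^2 - 3.81*w - 2.03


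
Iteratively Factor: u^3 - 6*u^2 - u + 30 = (u - 3)*(u^2 - 3*u - 10) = (u - 5)*(u - 3)*(u + 2)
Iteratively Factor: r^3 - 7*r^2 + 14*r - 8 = (r - 2)*(r^2 - 5*r + 4) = (r - 4)*(r - 2)*(r - 1)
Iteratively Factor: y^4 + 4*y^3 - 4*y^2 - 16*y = (y + 2)*(y^3 + 2*y^2 - 8*y) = y*(y + 2)*(y^2 + 2*y - 8) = y*(y + 2)*(y + 4)*(y - 2)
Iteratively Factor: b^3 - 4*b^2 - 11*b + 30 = (b - 2)*(b^2 - 2*b - 15) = (b - 2)*(b + 3)*(b - 5)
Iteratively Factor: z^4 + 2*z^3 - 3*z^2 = (z + 3)*(z^3 - z^2) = (z - 1)*(z + 3)*(z^2) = z*(z - 1)*(z + 3)*(z)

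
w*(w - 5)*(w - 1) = w^3 - 6*w^2 + 5*w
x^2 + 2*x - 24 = (x - 4)*(x + 6)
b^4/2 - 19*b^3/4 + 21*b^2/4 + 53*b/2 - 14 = (b/2 + 1)*(b - 7)*(b - 4)*(b - 1/2)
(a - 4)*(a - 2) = a^2 - 6*a + 8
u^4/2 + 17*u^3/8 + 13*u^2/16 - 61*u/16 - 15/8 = (u/2 + 1)*(u - 5/4)*(u + 1/2)*(u + 3)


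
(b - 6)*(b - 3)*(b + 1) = b^3 - 8*b^2 + 9*b + 18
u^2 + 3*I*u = u*(u + 3*I)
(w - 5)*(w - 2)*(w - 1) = w^3 - 8*w^2 + 17*w - 10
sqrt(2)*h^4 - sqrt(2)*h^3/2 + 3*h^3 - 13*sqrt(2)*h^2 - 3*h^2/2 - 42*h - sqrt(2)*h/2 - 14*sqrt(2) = (h - 4)*(h + 7/2)*(h + sqrt(2))*(sqrt(2)*h + 1)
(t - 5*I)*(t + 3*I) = t^2 - 2*I*t + 15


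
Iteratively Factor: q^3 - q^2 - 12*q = (q)*(q^2 - q - 12) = q*(q - 4)*(q + 3)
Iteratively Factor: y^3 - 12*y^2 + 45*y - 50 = (y - 2)*(y^2 - 10*y + 25) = (y - 5)*(y - 2)*(y - 5)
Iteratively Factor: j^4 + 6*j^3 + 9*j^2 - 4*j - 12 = (j + 2)*(j^3 + 4*j^2 + j - 6) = (j + 2)*(j + 3)*(j^2 + j - 2) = (j - 1)*(j + 2)*(j + 3)*(j + 2)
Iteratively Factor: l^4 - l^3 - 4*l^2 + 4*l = (l)*(l^3 - l^2 - 4*l + 4) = l*(l - 2)*(l^2 + l - 2) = l*(l - 2)*(l - 1)*(l + 2)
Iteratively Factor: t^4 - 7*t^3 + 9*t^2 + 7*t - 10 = (t - 2)*(t^3 - 5*t^2 - t + 5) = (t - 2)*(t + 1)*(t^2 - 6*t + 5) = (t - 5)*(t - 2)*(t + 1)*(t - 1)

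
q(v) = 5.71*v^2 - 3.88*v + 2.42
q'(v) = 11.42*v - 3.88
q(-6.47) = 266.55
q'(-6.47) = -77.77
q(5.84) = 174.50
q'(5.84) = 62.81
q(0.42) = 1.80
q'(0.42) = 0.92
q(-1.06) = 12.95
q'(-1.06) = -15.99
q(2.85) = 37.74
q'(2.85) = 28.67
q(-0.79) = 9.05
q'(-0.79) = -12.90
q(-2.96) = 63.93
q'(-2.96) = -37.68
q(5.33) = 143.95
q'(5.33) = 56.99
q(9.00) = 430.01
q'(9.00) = 98.90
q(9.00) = 430.01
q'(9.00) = 98.90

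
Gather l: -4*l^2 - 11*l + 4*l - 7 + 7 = -4*l^2 - 7*l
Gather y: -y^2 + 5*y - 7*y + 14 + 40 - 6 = -y^2 - 2*y + 48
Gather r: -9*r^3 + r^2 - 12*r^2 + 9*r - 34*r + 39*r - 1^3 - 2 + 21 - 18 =-9*r^3 - 11*r^2 + 14*r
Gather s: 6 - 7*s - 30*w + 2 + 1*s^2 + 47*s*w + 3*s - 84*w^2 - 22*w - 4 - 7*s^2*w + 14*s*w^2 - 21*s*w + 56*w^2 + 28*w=s^2*(1 - 7*w) + s*(14*w^2 + 26*w - 4) - 28*w^2 - 24*w + 4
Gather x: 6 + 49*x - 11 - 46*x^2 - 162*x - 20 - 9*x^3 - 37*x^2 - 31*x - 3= -9*x^3 - 83*x^2 - 144*x - 28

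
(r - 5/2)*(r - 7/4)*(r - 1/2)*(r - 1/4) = r^4 - 5*r^3 + 123*r^2/16 - 61*r/16 + 35/64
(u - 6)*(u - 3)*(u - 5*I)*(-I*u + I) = -I*u^4 - 5*u^3 + 10*I*u^3 + 50*u^2 - 27*I*u^2 - 135*u + 18*I*u + 90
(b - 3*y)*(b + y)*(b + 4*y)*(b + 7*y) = b^4 + 9*b^3*y + 3*b^2*y^2 - 89*b*y^3 - 84*y^4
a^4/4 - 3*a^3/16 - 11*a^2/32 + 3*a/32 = a*(a/4 + 1/4)*(a - 3/2)*(a - 1/4)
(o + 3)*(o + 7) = o^2 + 10*o + 21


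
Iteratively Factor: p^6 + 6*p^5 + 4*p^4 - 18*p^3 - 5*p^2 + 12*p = (p - 1)*(p^5 + 7*p^4 + 11*p^3 - 7*p^2 - 12*p) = (p - 1)*(p + 1)*(p^4 + 6*p^3 + 5*p^2 - 12*p) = p*(p - 1)*(p + 1)*(p^3 + 6*p^2 + 5*p - 12) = p*(p - 1)*(p + 1)*(p + 4)*(p^2 + 2*p - 3) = p*(p - 1)^2*(p + 1)*(p + 4)*(p + 3)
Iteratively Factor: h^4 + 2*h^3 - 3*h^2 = (h)*(h^3 + 2*h^2 - 3*h) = h*(h + 3)*(h^2 - h) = h^2*(h + 3)*(h - 1)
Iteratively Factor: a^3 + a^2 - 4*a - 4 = (a + 2)*(a^2 - a - 2) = (a + 1)*(a + 2)*(a - 2)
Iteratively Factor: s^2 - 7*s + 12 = (s - 4)*(s - 3)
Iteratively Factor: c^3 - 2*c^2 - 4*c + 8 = (c - 2)*(c^2 - 4) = (c - 2)*(c + 2)*(c - 2)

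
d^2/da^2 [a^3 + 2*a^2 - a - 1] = 6*a + 4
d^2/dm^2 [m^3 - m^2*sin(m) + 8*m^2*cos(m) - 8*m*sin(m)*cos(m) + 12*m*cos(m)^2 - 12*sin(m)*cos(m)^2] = m^2*sin(m) - 8*m^2*cos(m) - 32*m*sin(m) + 16*m*sin(2*m) - 4*m*cos(m) - 24*m*cos(2*m) + 6*m + sin(m) - 24*sin(2*m) + 27*sin(3*m) + 16*cos(m) - 16*cos(2*m)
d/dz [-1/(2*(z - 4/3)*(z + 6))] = 3*(3*z + 7)/((z + 6)^2*(3*z - 4)^2)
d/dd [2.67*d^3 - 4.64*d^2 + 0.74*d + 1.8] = 8.01*d^2 - 9.28*d + 0.74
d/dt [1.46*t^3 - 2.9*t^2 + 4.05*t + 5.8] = 4.38*t^2 - 5.8*t + 4.05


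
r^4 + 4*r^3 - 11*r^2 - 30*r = r*(r - 3)*(r + 2)*(r + 5)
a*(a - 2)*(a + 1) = a^3 - a^2 - 2*a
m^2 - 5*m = m*(m - 5)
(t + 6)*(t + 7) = t^2 + 13*t + 42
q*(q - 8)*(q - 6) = q^3 - 14*q^2 + 48*q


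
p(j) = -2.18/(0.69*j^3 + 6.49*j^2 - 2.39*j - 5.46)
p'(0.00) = -0.17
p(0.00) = 0.40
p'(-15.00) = 0.00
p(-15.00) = 0.00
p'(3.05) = 0.03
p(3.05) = -0.03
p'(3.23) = 0.02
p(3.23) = -0.03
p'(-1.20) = -1.06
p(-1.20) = -0.39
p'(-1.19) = -1.11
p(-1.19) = -0.40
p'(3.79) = 0.01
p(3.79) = -0.02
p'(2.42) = 0.07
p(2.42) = -0.06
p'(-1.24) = -0.88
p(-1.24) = -0.35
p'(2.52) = 0.06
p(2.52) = -0.05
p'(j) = -2.18*(-2.07*j^2 - 12.98*j + 2.39)/(0.69*j^3 + 6.49*j^2 - 2.39*j - 5.46)^2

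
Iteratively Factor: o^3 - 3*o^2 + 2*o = (o - 1)*(o^2 - 2*o) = o*(o - 1)*(o - 2)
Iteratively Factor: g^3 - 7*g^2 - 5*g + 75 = (g + 3)*(g^2 - 10*g + 25) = (g - 5)*(g + 3)*(g - 5)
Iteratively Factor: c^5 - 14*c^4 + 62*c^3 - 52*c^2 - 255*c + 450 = (c + 2)*(c^4 - 16*c^3 + 94*c^2 - 240*c + 225) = (c - 3)*(c + 2)*(c^3 - 13*c^2 + 55*c - 75) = (c - 3)^2*(c + 2)*(c^2 - 10*c + 25) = (c - 5)*(c - 3)^2*(c + 2)*(c - 5)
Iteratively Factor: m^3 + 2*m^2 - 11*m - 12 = (m + 4)*(m^2 - 2*m - 3) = (m - 3)*(m + 4)*(m + 1)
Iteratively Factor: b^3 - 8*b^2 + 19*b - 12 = (b - 1)*(b^2 - 7*b + 12) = (b - 3)*(b - 1)*(b - 4)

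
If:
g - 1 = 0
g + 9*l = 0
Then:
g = 1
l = -1/9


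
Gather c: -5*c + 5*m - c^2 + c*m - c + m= -c^2 + c*(m - 6) + 6*m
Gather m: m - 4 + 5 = m + 1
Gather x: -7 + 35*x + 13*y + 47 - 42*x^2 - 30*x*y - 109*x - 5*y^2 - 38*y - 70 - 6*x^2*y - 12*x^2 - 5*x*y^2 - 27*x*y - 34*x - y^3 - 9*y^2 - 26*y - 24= x^2*(-6*y - 54) + x*(-5*y^2 - 57*y - 108) - y^3 - 14*y^2 - 51*y - 54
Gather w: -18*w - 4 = -18*w - 4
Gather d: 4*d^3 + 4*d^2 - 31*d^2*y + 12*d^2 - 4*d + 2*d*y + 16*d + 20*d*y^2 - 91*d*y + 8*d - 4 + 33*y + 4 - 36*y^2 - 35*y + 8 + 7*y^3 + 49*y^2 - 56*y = 4*d^3 + d^2*(16 - 31*y) + d*(20*y^2 - 89*y + 20) + 7*y^3 + 13*y^2 - 58*y + 8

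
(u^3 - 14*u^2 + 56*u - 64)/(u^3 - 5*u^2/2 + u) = 2*(u^2 - 12*u + 32)/(u*(2*u - 1))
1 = 1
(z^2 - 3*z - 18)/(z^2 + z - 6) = (z - 6)/(z - 2)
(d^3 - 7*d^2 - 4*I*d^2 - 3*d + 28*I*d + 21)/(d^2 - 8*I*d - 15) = (d^2 - d*(7 + I) + 7*I)/(d - 5*I)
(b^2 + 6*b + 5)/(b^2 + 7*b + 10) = (b + 1)/(b + 2)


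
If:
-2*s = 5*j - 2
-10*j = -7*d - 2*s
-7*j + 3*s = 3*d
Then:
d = 32/293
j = 54/293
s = 158/293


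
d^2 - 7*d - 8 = (d - 8)*(d + 1)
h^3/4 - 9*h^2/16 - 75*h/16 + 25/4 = (h/4 + 1)*(h - 5)*(h - 5/4)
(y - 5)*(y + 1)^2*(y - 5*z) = y^4 - 5*y^3*z - 3*y^3 + 15*y^2*z - 9*y^2 + 45*y*z - 5*y + 25*z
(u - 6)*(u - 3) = u^2 - 9*u + 18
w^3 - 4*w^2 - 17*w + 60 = (w - 5)*(w - 3)*(w + 4)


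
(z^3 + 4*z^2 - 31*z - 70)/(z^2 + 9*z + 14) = z - 5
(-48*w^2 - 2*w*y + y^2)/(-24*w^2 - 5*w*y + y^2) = (6*w + y)/(3*w + y)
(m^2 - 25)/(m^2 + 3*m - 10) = (m - 5)/(m - 2)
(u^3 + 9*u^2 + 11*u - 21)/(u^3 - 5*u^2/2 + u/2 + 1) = 2*(u^2 + 10*u + 21)/(2*u^2 - 3*u - 2)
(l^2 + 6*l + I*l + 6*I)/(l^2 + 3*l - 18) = (l + I)/(l - 3)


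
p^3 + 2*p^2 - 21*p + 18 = (p - 3)*(p - 1)*(p + 6)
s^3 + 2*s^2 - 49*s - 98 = (s - 7)*(s + 2)*(s + 7)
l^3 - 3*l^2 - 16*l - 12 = (l - 6)*(l + 1)*(l + 2)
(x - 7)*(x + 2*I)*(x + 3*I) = x^3 - 7*x^2 + 5*I*x^2 - 6*x - 35*I*x + 42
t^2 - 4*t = t*(t - 4)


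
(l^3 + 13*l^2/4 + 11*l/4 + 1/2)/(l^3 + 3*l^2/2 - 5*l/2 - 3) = (4*l + 1)/(2*(2*l - 3))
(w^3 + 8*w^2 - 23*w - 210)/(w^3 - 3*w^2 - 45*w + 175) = (w + 6)/(w - 5)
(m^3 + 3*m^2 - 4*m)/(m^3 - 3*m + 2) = m*(m + 4)/(m^2 + m - 2)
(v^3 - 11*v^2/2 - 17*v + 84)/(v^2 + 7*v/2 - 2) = (2*v^2 - 19*v + 42)/(2*v - 1)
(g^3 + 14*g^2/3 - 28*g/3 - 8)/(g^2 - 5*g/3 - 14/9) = 3*(g^2 + 4*g - 12)/(3*g - 7)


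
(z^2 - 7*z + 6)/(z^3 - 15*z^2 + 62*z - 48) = 1/(z - 8)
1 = 1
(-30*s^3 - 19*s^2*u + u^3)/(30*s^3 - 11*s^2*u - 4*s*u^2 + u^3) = (-2*s - u)/(2*s - u)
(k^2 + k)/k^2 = (k + 1)/k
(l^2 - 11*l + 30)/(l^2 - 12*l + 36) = (l - 5)/(l - 6)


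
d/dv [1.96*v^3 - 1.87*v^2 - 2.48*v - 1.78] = 5.88*v^2 - 3.74*v - 2.48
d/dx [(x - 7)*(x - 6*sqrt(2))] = 2*x - 6*sqrt(2) - 7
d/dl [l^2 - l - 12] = 2*l - 1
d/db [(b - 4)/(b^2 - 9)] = (b^2 - 2*b*(b - 4) - 9)/(b^2 - 9)^2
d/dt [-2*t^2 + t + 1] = 1 - 4*t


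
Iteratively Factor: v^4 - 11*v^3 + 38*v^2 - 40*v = (v - 5)*(v^3 - 6*v^2 + 8*v) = v*(v - 5)*(v^2 - 6*v + 8) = v*(v - 5)*(v - 4)*(v - 2)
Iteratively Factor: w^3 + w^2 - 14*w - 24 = (w - 4)*(w^2 + 5*w + 6) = (w - 4)*(w + 3)*(w + 2)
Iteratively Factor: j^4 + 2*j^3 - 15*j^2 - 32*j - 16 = (j + 4)*(j^3 - 2*j^2 - 7*j - 4) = (j - 4)*(j + 4)*(j^2 + 2*j + 1) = (j - 4)*(j + 1)*(j + 4)*(j + 1)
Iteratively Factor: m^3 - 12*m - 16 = (m + 2)*(m^2 - 2*m - 8) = (m - 4)*(m + 2)*(m + 2)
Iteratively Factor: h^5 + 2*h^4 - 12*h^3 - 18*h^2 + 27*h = (h + 3)*(h^4 - h^3 - 9*h^2 + 9*h) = (h - 1)*(h + 3)*(h^3 - 9*h) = (h - 1)*(h + 3)^2*(h^2 - 3*h) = h*(h - 1)*(h + 3)^2*(h - 3)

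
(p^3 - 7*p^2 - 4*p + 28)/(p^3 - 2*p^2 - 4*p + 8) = (p - 7)/(p - 2)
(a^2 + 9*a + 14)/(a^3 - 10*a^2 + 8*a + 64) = (a + 7)/(a^2 - 12*a + 32)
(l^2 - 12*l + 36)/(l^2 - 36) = (l - 6)/(l + 6)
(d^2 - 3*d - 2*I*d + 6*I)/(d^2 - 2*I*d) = (d - 3)/d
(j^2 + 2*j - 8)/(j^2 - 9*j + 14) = (j + 4)/(j - 7)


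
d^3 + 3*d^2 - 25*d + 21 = (d - 3)*(d - 1)*(d + 7)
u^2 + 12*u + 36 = (u + 6)^2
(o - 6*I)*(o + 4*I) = o^2 - 2*I*o + 24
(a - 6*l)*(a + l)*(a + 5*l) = a^3 - 31*a*l^2 - 30*l^3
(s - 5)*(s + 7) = s^2 + 2*s - 35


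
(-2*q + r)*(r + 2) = -2*q*r - 4*q + r^2 + 2*r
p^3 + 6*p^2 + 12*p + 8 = (p + 2)^3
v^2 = v^2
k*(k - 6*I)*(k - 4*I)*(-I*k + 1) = -I*k^4 - 9*k^3 + 14*I*k^2 - 24*k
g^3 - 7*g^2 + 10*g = g*(g - 5)*(g - 2)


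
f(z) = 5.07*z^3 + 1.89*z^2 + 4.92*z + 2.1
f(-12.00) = -8545.74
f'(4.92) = 391.70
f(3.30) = 221.12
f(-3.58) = -223.92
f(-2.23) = -55.70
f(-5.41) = -771.99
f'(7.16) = 811.73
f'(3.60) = 215.65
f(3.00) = 170.76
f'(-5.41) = 429.64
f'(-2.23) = 72.13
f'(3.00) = 153.15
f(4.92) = 675.87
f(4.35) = 476.59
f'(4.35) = 309.17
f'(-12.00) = 2149.80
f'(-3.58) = 186.33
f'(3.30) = 183.03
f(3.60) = 280.85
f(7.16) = 1995.22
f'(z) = 15.21*z^2 + 3.78*z + 4.92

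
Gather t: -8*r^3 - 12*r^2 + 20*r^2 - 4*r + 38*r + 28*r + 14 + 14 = -8*r^3 + 8*r^2 + 62*r + 28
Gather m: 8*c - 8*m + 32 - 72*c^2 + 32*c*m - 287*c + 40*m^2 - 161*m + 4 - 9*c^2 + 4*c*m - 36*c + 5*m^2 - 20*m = -81*c^2 - 315*c + 45*m^2 + m*(36*c - 189) + 36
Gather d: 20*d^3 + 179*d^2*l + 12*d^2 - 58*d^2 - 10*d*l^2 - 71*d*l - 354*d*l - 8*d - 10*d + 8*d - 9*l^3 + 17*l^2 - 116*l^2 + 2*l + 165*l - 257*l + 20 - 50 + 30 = 20*d^3 + d^2*(179*l - 46) + d*(-10*l^2 - 425*l - 10) - 9*l^3 - 99*l^2 - 90*l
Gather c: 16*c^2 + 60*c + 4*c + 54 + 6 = 16*c^2 + 64*c + 60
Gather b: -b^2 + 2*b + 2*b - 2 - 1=-b^2 + 4*b - 3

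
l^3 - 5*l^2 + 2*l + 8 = (l - 4)*(l - 2)*(l + 1)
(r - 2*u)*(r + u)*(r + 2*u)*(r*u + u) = r^4*u + r^3*u^2 + r^3*u - 4*r^2*u^3 + r^2*u^2 - 4*r*u^4 - 4*r*u^3 - 4*u^4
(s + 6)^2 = s^2 + 12*s + 36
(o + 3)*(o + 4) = o^2 + 7*o + 12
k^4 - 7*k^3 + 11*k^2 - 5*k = k*(k - 5)*(k - 1)^2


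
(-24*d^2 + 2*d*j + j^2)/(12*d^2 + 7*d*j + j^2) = (-24*d^2 + 2*d*j + j^2)/(12*d^2 + 7*d*j + j^2)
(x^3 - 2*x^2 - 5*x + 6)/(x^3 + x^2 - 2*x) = (x - 3)/x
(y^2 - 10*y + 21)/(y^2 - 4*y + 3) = (y - 7)/(y - 1)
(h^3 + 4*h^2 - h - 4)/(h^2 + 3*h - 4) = h + 1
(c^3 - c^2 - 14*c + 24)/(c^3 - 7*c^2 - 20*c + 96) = (c - 2)/(c - 8)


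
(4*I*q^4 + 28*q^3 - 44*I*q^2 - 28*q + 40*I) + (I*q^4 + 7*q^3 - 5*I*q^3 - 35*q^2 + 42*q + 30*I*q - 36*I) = 5*I*q^4 + 35*q^3 - 5*I*q^3 - 35*q^2 - 44*I*q^2 + 14*q + 30*I*q + 4*I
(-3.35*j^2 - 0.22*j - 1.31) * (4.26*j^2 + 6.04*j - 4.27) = -14.271*j^4 - 21.1712*j^3 + 7.3951*j^2 - 6.973*j + 5.5937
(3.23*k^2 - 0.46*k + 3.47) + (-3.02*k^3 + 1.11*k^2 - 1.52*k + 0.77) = -3.02*k^3 + 4.34*k^2 - 1.98*k + 4.24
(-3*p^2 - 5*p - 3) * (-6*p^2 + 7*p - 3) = 18*p^4 + 9*p^3 - 8*p^2 - 6*p + 9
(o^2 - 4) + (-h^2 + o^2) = -h^2 + 2*o^2 - 4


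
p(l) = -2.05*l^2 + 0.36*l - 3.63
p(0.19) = -3.64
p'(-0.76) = 3.48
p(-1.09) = -6.46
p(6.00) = -75.27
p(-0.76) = -5.09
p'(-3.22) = 13.56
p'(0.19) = -0.42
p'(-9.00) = 37.26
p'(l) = 0.36 - 4.1*l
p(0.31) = -3.72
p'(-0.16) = 1.02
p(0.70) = -4.38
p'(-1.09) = 4.83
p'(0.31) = -0.91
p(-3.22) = -26.04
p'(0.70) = -2.51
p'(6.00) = -24.24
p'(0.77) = -2.80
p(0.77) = -4.57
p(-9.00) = -172.92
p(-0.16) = -3.74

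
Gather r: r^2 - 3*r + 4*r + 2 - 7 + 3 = r^2 + r - 2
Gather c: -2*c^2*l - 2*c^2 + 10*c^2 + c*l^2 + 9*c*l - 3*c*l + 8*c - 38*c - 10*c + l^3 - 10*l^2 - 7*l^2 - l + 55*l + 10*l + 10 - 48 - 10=c^2*(8 - 2*l) + c*(l^2 + 6*l - 40) + l^3 - 17*l^2 + 64*l - 48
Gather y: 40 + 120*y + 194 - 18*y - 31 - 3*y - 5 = 99*y + 198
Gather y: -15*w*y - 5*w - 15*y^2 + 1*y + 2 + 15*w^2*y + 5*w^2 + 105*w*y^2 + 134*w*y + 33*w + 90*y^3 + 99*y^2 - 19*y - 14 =5*w^2 + 28*w + 90*y^3 + y^2*(105*w + 84) + y*(15*w^2 + 119*w - 18) - 12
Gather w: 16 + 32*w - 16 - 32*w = 0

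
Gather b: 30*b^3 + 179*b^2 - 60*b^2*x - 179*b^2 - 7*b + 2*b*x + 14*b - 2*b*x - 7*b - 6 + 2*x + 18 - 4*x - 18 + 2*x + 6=30*b^3 - 60*b^2*x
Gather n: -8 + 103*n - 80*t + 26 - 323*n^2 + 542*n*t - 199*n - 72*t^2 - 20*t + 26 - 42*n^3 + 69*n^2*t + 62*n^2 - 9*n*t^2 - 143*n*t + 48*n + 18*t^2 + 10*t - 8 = -42*n^3 + n^2*(69*t - 261) + n*(-9*t^2 + 399*t - 48) - 54*t^2 - 90*t + 36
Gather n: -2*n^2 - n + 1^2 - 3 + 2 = -2*n^2 - n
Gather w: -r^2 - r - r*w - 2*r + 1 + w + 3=-r^2 - 3*r + w*(1 - r) + 4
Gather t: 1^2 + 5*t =5*t + 1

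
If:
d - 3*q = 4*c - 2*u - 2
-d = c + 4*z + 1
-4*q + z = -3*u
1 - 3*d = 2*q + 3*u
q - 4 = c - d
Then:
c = 446/25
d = 49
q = -679/25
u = -764/25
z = -424/25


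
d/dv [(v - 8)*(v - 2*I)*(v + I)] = 3*v^2 - 2*v*(8 + I) + 2 + 8*I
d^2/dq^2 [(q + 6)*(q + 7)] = 2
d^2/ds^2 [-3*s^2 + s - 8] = -6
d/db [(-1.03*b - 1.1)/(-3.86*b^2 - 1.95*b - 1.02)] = (3.9758*b^2 + 2.0085*b - (1.03*b + 1.1)*(7.72*b + 1.95) + 1.0506)/(3.86*b^2 + 1.95*b + 1.02)^2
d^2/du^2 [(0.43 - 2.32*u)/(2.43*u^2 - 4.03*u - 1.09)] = ((2.32*u - 0.43)*(4.86*u - 4.03)*(9.72*u - 8.06) + (33.8256*u - 20.789)*(-2.43*u^2 + 4.03*u + 1.09))/(-2.43*u^2 + 4.03*u + 1.09)^3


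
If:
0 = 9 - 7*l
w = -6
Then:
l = 9/7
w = -6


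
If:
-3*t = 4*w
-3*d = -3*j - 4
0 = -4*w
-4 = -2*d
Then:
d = 2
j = 2/3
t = 0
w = 0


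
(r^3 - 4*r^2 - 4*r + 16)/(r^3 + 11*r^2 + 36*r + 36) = (r^2 - 6*r + 8)/(r^2 + 9*r + 18)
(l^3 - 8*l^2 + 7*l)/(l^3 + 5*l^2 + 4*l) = (l^2 - 8*l + 7)/(l^2 + 5*l + 4)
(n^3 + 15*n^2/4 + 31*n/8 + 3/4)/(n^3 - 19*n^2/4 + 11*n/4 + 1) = (n^2 + 7*n/2 + 3)/(n^2 - 5*n + 4)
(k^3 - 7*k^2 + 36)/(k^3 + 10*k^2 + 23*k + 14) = (k^2 - 9*k + 18)/(k^2 + 8*k + 7)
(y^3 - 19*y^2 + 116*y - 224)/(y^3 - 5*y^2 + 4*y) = (y^2 - 15*y + 56)/(y*(y - 1))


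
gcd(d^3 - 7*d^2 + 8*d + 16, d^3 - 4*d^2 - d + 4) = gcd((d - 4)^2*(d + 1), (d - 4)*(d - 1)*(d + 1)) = d^2 - 3*d - 4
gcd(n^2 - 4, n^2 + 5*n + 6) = n + 2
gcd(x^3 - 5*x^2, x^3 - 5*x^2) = x^3 - 5*x^2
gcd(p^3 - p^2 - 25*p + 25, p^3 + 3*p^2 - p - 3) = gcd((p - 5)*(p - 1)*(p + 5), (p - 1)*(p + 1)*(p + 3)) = p - 1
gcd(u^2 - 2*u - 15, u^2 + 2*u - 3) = u + 3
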